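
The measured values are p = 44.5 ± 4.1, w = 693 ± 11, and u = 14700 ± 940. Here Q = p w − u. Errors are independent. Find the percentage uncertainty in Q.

18.8%

Let h = p·w = 30800. δh/h = √((1·δp/p)² + (1·δw/w)²) = √(0.00849 + 0.000252) = 0.0935, so δh = 2880.
Q = h − u: δQ = √(δh² + δu²) = √(8.31e+06 + 8.84e+05) = 3030
Q = 16100, so δQ/Q = 3030/16100 = 0.188.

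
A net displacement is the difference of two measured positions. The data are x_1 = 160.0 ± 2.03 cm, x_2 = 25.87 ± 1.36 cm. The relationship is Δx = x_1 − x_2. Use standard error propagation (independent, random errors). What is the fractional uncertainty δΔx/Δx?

For a sum/difference, combine absolute errors in quadrature:
  (δx_1)² = 4.12;  (δx_2)² = 1.85
δΔx = √(5.97) = 2.44 cm
Δx = 134.1 cm, so δΔx/Δx = 2.44/134.1 = 0.0182.

0.0182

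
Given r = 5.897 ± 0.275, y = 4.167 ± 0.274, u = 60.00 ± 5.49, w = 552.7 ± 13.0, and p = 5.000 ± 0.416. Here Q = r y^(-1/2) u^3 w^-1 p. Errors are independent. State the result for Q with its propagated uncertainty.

Since Q is a product/quotient, work with relative uncertainties:
  (1·δr/r)² = (1×0.0466)² = 0.00217;  (−½·δy/y)² = (-0.5×0.0658)² = 0.00108;  (3·δu/u)² = (3×0.0915)² = 0.0754;  (-1·δw/w)² = (-1×0.0235)² = 0.000553;  (1·δp/p)² = (1×0.0832)² = 0.00692
δQ/Q = √(0.0861) = 0.293
Q = 5645, so δQ = 0.293 × 5645 = 1660.

5645 ± 1660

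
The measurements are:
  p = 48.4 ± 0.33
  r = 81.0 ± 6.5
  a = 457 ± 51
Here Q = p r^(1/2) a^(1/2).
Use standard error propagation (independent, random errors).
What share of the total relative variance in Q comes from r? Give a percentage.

33.8%

(δQ/Q)² = (1·δp/p)² + (½·δr/r)² + (½·δa/a)²
  p term: (1×0.00682)² = 4.65e-05
  r term: (0.5×0.0802)² = 0.00161
  a term: (0.5×0.112)² = 0.00311
Total = 0.00477. Share from r = 0.00161/0.00477 = 0.338.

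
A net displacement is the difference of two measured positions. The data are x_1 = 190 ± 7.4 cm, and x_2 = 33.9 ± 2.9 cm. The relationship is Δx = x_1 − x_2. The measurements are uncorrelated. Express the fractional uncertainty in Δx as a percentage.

5.09%

Δx is a linear combination, so absolute uncertainties add in quadrature:
  (δx_1)² = 54.8;  (δx_2)² = 8.41
δΔx = √(63.2) = 7.95 cm
Δx = 156 cm, so δΔx/Δx = 7.95/156 = 0.0509.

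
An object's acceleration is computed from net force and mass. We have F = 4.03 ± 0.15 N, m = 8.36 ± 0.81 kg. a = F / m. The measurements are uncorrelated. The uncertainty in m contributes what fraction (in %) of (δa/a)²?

87.1%

(δa/a)² = (1·δF/F)² + (-1·δm/m)²
  F term: (1×0.0372)² = 0.00139
  m term: (-1×0.0969)² = 0.00939
Total = 0.0108. Share from m = 0.00939/0.0108 = 0.871.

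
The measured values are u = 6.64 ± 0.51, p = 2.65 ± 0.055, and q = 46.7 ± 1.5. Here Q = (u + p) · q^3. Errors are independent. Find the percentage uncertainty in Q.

11.1%

Let w = u + p = 9.29. δw = √(δu² + δp²) = √(0.260 + 0.00302) = 0.513, so δw/w = 0.0552.
Q is then a monomial in w, q:
δQ/Q = √((δw/w)² + (3·δq/q)²) = √(0.00305 + 0.00929) = 0.111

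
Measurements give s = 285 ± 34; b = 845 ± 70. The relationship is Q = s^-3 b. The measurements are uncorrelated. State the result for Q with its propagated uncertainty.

Products/powers → add relative errors in quadrature, weighted by exponent:
  (-3·δs/s)² = (-3×0.119)² = 0.128;  (1·δb/b)² = (1×0.0828)² = 0.00686
δQ/Q = √(0.135) = 0.367
Q = 3.65e-05, so δQ = 0.367 × 3.65e-05 = 1.34e-05.

(3.65 ± 1.34) × 10^-5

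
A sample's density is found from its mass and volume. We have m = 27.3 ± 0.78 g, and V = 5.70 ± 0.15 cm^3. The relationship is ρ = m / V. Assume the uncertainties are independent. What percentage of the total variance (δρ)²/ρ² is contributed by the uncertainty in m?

(δρ/ρ)² = (1·δm/m)² + (-1·δV/V)²
  m term: (1×0.0286)² = 0.000816
  V term: (-1×0.0263)² = 0.000693
Total = 0.00151. Share from m = 0.000816/0.00151 = 0.541.

54.1%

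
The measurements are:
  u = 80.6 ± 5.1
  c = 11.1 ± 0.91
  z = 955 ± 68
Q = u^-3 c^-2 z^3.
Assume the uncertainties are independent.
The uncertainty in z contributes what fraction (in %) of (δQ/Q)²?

42.0%

(δQ/Q)² = (-3·δu/u)² + (-2·δc/c)² + (3·δz/z)²
  u term: (-3×0.0633)² = 0.0360
  c term: (-2×0.0820)² = 0.0269
  z term: (3×0.0712)² = 0.0456
Total = 0.109. Share from z = 0.0456/0.109 = 0.420.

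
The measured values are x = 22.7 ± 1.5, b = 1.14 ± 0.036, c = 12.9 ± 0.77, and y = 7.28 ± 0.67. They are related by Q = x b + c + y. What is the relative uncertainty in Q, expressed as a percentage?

Let p = x·b = 25.9. δp/p = √((1·δx/x)² + (1·δb/b)²) = √(0.00437 + 0.000997) = 0.0732, so δp = 1.90.
Q = p + c + y: δQ = √(δp² + δc² + δy²) = √(3.59 + 0.593 + 0.449) = 2.15
Q = 46.1, so δQ/Q = 2.15/46.1 = 0.0467.

4.67%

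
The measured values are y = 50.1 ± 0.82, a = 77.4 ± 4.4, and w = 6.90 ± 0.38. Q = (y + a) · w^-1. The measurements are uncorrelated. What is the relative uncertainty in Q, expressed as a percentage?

6.53%

Let u = y + a = 128. δu = √(δy² + δa²) = √(0.672 + 19.4) = 4.48, so δu/u = 0.0351.
Q is then a monomial in u, w:
δQ/Q = √((δu/u)² + (-1·δw/w)²) = √(0.00123 + 0.00303) = 0.0653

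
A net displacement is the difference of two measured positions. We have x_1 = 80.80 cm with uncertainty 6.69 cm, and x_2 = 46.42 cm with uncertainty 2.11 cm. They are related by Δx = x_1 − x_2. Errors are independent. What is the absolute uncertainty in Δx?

Sums and differences: (δΔx)² = Σ (cᵢ δxᵢ)².
  (δx_1)² = 44.8;  (δx_2)² = 4.45
δΔx = √(49.2) = 7.01 cm

7.01 cm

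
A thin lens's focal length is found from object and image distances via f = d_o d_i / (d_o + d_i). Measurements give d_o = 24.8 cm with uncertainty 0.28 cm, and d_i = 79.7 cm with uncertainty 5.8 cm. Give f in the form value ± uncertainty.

18.9 ± 0.365 cm

∂f/∂d_o = (d_i/(d_o+d_i))² = 0.582;  ∂f/∂d_i = (d_o/(d_o+d_i))² = 0.0563
δf = √((∂f/∂d_o · δd_o)² + (∂f/∂d_i · δd_i)²) = √(0.0265 + 0.107) = 0.365 cm
f = 18.9 cm.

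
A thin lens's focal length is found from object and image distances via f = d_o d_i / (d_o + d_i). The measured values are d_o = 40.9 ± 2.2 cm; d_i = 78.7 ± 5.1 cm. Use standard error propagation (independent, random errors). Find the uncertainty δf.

∂f/∂d_o = (d_i/(d_o+d_i))² = 0.433;  ∂f/∂d_i = (d_o/(d_o+d_i))² = 0.117
δf = √((∂f/∂d_o · δd_o)² + (∂f/∂d_i · δd_i)²) = √(0.907 + 0.356) = 1.12 cm

1.12 cm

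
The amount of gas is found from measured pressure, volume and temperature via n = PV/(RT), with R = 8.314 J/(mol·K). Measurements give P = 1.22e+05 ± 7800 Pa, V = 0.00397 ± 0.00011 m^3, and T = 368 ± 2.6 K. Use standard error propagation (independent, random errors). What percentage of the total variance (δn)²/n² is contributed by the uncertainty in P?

(δn/n)² = (1·δP/P)² + (1·δV/V)² + (-1·δT/T)²
  P term: (1×0.0639)² = 0.00409
  V term: (1×0.0277)² = 0.000768
  T term: (-1×0.00707)² = 4.99e-05
Total = 0.00491. Share from P = 0.00409/0.00491 = 0.833.

83.3%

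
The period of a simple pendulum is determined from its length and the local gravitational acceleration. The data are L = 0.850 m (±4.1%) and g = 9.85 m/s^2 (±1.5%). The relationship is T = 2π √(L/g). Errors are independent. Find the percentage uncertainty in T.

2.18%

Products/powers → add relative errors in quadrature, weighted by exponent:
  (½·δL/L)² = (0.5×0.0410)² = 0.000420;  (−½·δg/g)² = (-0.5×0.0150)² = 5.62e-05
δT/T = √(0.000476) = 0.0218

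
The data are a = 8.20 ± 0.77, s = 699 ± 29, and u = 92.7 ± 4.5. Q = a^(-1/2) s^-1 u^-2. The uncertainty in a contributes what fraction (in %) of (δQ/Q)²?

(δQ/Q)² = (−½·δa/a)² + (-1·δs/s)² + (-2·δu/u)²
  a term: (-0.5×0.0939)² = 0.00220
  s term: (-1×0.0415)² = 0.00172
  u term: (-2×0.0485)² = 0.00943
Total = 0.0134. Share from a = 0.00220/0.0134 = 0.165.

16.5%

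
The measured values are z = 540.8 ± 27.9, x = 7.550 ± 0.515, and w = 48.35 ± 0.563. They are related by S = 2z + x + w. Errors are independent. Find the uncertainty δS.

Absolute uncertainties add in quadrature for a linear combination:
  (2·δz)² = 3110;  (δx)² = 0.265;  (δw)² = 0.317
δS = √(3110) = 55.8

55.8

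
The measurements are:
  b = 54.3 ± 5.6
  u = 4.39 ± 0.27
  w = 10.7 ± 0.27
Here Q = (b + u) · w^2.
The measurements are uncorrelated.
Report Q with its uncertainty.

6720 ± 726

Let h = b + u = 58.7. δh = √(δb² + δu²) = √(31.4 + 0.0729) = 5.61, so δh/h = 0.0955.
Q is then a monomial in h, w:
δQ/Q = √((δh/h)² + (2·δw/w)²) = √(0.00913 + 0.00255) = 0.108
Q = 6720, so δQ = 0.108 × 6720 = 726.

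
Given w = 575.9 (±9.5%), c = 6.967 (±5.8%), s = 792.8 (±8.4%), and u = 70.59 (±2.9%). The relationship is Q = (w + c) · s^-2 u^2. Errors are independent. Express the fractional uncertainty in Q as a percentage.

Let h = w + c = 582.9. δh = √(δw² + δc²) = √(2990 + 0.163) = 54.7, so δh/h = 0.0939.
Q is then a monomial in h, s, u:
δQ/Q = √((δh/h)² + (-2·δs/s)² + (2·δu/u)²) = √(0.00881 + 0.0282 + 0.00336) = 0.201

20.1%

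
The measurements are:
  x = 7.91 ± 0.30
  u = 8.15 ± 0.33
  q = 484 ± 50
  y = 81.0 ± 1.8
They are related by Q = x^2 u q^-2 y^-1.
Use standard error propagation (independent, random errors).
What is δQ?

Relative error in a monomial: (δQ/Q)² = Σ (nᵢ · δxᵢ/xᵢ)².
  (2·δx/x)² = (2×0.0379)² = 0.00575;  (1·δu/u)² = (1×0.0405)² = 0.00164;  (-2·δq/q)² = (-2×0.103)² = 0.0427;  (-1·δy/y)² = (-1×0.0222)² = 0.000494
δQ/Q = √(0.0506) = 0.225
Q = 2.69e-05, so δQ = 0.225 × 2.69e-05 = 6.04e-06.

6.04e-06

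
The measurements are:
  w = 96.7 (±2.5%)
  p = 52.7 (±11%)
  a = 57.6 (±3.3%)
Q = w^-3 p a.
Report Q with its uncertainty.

Since Q is a product/quotient, work with relative uncertainties:
  (-3·δw/w)² = (-3×0.0250)² = 0.00563;  (1·δp/p)² = (1×0.110)² = 0.0121;  (1·δa/a)² = (1×0.0330)² = 0.00109
δQ/Q = √(0.0188) = 0.137
Q = 0.00336, so δQ = 0.137 × 0.00336 = 0.000460.

0.00336 ± 0.000460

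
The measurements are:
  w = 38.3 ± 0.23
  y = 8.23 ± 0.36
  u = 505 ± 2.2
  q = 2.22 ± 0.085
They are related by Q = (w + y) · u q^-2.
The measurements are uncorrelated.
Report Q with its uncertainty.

Let h = w + y = 46.5. δh = √(δw² + δy²) = √(0.0529 + 0.130) = 0.427, so δh/h = 0.00918.
Q is then a monomial in h, u, q:
δQ/Q = √((δh/h)² + (1·δu/u)² + (-2·δq/q)²) = √(8.43e-05 + 1.9e-05 + 0.00586) = 0.0772
Q = 4770, so δQ = 0.0772 × 4770 = 368.

4770 ± 368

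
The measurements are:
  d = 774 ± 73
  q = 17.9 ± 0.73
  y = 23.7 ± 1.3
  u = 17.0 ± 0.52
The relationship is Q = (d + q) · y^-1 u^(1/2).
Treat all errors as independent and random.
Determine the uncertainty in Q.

14.9

Let w = d + q = 792. δw = √(δd² + δq²) = √(5330 + 0.533) = 73.0, so δw/w = 0.0922.
Q is then a monomial in w, y, u:
δQ/Q = √((δw/w)² + (-1·δy/y)² + (½·δu/u)²) = √(0.00850 + 0.00301 + 0.000234) = 0.108
Q = 138, so δQ = 0.108 × 138 = 14.9.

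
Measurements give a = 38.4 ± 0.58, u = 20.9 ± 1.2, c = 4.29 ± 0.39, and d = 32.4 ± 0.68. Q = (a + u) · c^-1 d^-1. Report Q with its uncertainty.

Let w = a + u = 59.3. δw = √(δa² + δu²) = √(0.336 + 1.44) = 1.33, so δw/w = 0.0225.
Q is then a monomial in w, c, d:
δQ/Q = √((δw/w)² + (-1·δc/c)² + (-1·δd/d)²) = √(0.000505 + 0.00826 + 0.000440) = 0.0960
Q = 0.427, so δQ = 0.0960 × 0.427 = 0.0409.

0.427 ± 0.0409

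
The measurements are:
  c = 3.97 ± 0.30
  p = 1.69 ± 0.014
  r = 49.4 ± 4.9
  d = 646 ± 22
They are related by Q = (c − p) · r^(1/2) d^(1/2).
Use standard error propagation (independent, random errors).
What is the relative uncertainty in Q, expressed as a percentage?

Let u = c − p = 2.28. δu = √(δc² + δp²) = √(0.0900 + 0.000196) = 0.300, so δu/u = 0.132.
Q is then a monomial in u, r, d:
δQ/Q = √((δu/u)² + (½·δr/r)² + (½·δd/d)²) = √(0.0174 + 0.00246 + 0.000290) = 0.142

14.2%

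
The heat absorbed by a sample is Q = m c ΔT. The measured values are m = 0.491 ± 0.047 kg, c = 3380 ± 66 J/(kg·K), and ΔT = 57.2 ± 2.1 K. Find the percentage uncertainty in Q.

10.4%

Since Q is a product/quotient, work with relative uncertainties:
  (1·δm/m)² = (1×0.0957)² = 0.00916;  (1·δc/c)² = (1×0.0195)² = 0.000381;  (1·δΔT/ΔT)² = (1×0.0367)² = 0.00135
δQ/Q = √(0.0109) = 0.104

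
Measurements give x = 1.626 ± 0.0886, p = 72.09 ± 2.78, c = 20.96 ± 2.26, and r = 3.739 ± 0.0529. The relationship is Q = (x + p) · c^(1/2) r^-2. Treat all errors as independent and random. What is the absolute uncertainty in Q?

Let u = x + p = 73.72. δu = √(δx² + δp²) = √(0.00785 + 7.73) = 2.78, so δu/u = 0.0377.
Q is then a monomial in u, c, r:
δQ/Q = √((δu/u)² + (½·δc/c)² + (-2·δr/r)²) = √(0.00142 + 0.00291 + 0.000801) = 0.0716
Q = 24.14, so δQ = 0.0716 × 24.14 = 1.73.

1.73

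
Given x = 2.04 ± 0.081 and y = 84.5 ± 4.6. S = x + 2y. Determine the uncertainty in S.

9.20

For a sum/difference, combine absolute errors in quadrature:
  (δx)² = 0.00656;  (2·δy)² = 84.6
δS = √(84.6) = 9.20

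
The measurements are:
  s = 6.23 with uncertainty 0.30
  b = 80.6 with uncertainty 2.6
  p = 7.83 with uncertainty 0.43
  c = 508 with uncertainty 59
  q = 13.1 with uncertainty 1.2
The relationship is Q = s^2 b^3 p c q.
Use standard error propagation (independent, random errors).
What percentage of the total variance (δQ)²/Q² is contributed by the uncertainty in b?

(δQ/Q)² = (2·δs/s)² + (3·δb/b)² + (1·δp/p)² + (1·δc/c)² + (1·δq/q)²
  s term: (2×0.0482)² = 0.00928
  b term: (3×0.0323)² = 0.00937
  p term: (1×0.0549)² = 0.00302
  c term: (1×0.116)² = 0.0135
  q term: (1×0.0916)² = 0.00839
Total = 0.0435. Share from b = 0.00937/0.0435 = 0.215.

21.5%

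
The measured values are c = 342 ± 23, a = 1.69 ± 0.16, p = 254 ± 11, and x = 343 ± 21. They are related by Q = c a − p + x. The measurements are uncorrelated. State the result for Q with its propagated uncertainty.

Let w = c·a = 578. δw/w = √((1·δc/c)² + (1·δa/a)²) = √(0.00452 + 0.00896) = 0.116, so δw = 67.1.
Q = w − p + x: δQ = √(δw² + δp² + δx²) = √(4510 + 121 + 441) = 71.2
Q = 667.

667 ± 71.2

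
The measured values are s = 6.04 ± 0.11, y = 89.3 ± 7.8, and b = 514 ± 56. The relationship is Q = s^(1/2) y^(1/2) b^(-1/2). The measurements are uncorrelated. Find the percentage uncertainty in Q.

7.04%

Products/powers → add relative errors in quadrature, weighted by exponent:
  (½·δs/s)² = (0.5×0.0182)² = 8.29e-05;  (½·δy/y)² = (0.5×0.0873)² = 0.00191;  (−½·δb/b)² = (-0.5×0.109)² = 0.00297
δQ/Q = √(0.00496) = 0.0704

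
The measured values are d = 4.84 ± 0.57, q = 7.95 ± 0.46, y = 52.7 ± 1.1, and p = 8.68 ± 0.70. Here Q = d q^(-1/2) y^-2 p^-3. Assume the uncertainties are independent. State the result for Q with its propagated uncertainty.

(9.45 ± 2.59) × 10^-7

For a monomial Q ∝ d, q^(-1/2), y^-2, p^-3, fractional errors add in quadrature:
  (1·δd/d)² = (1×0.118)² = 0.0139;  (−½·δq/q)² = (-0.5×0.0579)² = 0.000837;  (-2·δy/y)² = (-2×0.0209)² = 0.00174;  (-3·δp/p)² = (-3×0.0806)² = 0.0585
δQ/Q = √(0.0750) = 0.274
Q = 9.45e-07, so δQ = 0.274 × 9.45e-07 = 2.59e-07.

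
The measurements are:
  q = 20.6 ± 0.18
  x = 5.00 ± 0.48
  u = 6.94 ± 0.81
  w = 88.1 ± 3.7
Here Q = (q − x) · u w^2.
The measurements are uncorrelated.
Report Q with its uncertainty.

Let h = q − x = 15.6. δh = √(δq² + δx²) = √(0.0324 + 0.230) = 0.513, so δh/h = 0.0329.
Q is then a monomial in h, u, w:
δQ/Q = √((δh/h)² + (1·δu/u)² + (2·δw/w)²) = √(0.00108 + 0.0136 + 0.00706) = 0.148
Q = 8.4e+05, so δQ = 0.148 × 8.4e+05 = 1.24e+05.

(8.40 ± 1.24) × 10^5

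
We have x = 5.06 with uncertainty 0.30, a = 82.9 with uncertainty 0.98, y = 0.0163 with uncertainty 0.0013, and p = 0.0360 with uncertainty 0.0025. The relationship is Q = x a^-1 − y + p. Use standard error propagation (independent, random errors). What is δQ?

0.00464

Let w = x·a^-1 = 0.0610. δw/w = √((1·δx/x)² + (-1·δa/a)²) = √(0.00352 + 0.000140) = 0.0605, so δw = 0.00369.
Q = w − y + p: δQ = √(δw² + δy² + δp²) = √(1.36e-05 + 1.69e-06 + 6.25e-06) = 0.00464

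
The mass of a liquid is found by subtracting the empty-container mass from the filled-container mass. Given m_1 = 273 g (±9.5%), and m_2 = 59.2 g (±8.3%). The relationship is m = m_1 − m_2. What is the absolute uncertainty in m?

26.4 g

Sums and differences: (δm)² = Σ (cᵢ δxᵢ)².
  (δm_1)² = 673;  (δm_2)² = 24.1
δm = √(697) = 26.4 g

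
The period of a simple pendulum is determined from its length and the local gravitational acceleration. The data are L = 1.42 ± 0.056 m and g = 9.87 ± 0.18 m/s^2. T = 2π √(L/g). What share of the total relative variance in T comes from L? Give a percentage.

(δT/T)² = (½·δL/L)² + (−½·δg/g)²
  L term: (0.5×0.0394)² = 0.000389
  g term: (-0.5×0.0182)² = 8.31e-05
Total = 0.000472. Share from L = 0.000389/0.000472 = 0.824.

82.4%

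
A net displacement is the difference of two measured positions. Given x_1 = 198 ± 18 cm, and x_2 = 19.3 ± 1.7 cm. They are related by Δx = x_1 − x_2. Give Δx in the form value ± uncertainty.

Absolute uncertainties add in quadrature for a linear combination:
  (δx_1)² = 324;  (δx_2)² = 2.89
δΔx = √(327) = 18.1 cm
Δx = 179 cm.

179 ± 18.1 cm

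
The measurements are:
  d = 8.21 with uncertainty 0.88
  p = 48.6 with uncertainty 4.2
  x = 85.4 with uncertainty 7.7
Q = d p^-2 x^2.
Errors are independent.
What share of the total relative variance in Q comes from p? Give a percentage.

(δQ/Q)² = (1·δd/d)² + (-2·δp/p)² + (2·δx/x)²
  d term: (1×0.107)² = 0.0115
  p term: (-2×0.0864)² = 0.0299
  x term: (2×0.0902)² = 0.0325
Total = 0.0739. Share from p = 0.0299/0.0739 = 0.404.

40.4%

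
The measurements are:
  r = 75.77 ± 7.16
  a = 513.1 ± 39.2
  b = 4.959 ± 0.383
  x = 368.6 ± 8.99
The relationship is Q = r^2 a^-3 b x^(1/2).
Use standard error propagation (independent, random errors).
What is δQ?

0.00124

Products/powers → add relative errors in quadrature, weighted by exponent:
  (2·δr/r)² = (2×0.0945)² = 0.0357;  (-3·δa/a)² = (-3×0.0764)² = 0.0525;  (1·δb/b)² = (1×0.0772)² = 0.00596;  (½·δx/x)² = (0.5×0.0244)² = 0.000149
δQ/Q = √(0.0944) = 0.307
Q = 0.004046, so δQ = 0.307 × 0.004046 = 0.00124.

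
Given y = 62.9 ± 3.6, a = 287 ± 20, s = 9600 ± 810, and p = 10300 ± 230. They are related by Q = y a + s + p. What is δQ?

Let w = y·a = 18100. δw/w = √((1·δy/y)² + (1·δa/a)²) = √(0.00328 + 0.00486) = 0.0902, so δw = 1630.
Q = w + s + p: δQ = √(δw² + δs² + δp²) = √(2.65e+06 + 6.56e+05 + 52900) = 1830

1830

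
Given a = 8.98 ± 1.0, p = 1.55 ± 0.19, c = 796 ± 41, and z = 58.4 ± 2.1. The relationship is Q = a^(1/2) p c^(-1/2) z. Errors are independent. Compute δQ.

Each factor contributes (exponent × relative error)² to (δQ/Q)²:
  (½·δa/a)² = (0.5×0.111)² = 0.00310;  (1·δp/p)² = (1×0.123)² = 0.0150;  (−½·δc/c)² = (-0.5×0.0515)² = 0.000663;  (1·δz/z)² = (1×0.0360)² = 0.00129
δQ/Q = √(0.0201) = 0.142
Q = 9.61, so δQ = 0.142 × 9.61 = 1.36.

1.36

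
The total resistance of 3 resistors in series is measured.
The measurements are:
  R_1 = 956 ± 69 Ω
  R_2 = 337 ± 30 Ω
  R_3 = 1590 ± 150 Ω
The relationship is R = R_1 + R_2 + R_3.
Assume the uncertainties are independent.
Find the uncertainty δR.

168 Ω

Absolute uncertainties add in quadrature for a linear combination:
  (δR_1)² = 4760;  (δR_2)² = 900;  (δR_3)² = 22500
δR = √(28200) = 168 Ω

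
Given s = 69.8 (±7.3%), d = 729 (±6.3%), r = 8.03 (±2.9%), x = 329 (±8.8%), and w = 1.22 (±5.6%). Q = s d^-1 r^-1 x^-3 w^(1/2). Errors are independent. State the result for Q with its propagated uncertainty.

Relative error in a monomial: (δQ/Q)² = Σ (nᵢ · δxᵢ/xᵢ)².
  (1·δs/s)² = (1×0.0730)² = 0.00533;  (-1·δd/d)² = (-1×0.0630)² = 0.00397;  (-1·δr/r)² = (-1×0.0290)² = 0.000841;  (-3·δx/x)² = (-3×0.0880)² = 0.0697;  (½·δw/w)² = (0.5×0.0560)² = 0.000784
δQ/Q = √(0.0806) = 0.284
Q = 3.7e-10, so δQ = 0.284 × 3.7e-10 = 1.05e-10.

(3.70 ± 1.05) × 10^-10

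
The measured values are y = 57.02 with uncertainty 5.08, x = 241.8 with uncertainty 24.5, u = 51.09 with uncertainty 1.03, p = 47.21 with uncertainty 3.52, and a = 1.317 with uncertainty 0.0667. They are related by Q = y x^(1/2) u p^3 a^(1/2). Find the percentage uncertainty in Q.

24.8%

Products/powers → add relative errors in quadrature, weighted by exponent:
  (1·δy/y)² = (1×0.0891)² = 0.00794;  (½·δx/x)² = (0.5×0.101)² = 0.00257;  (1·δu/u)² = (1×0.0202)² = 0.000406;  (3·δp/p)² = (3×0.0746)² = 0.0500;  (½·δa/a)² = (0.5×0.0506)² = 0.000641
δQ/Q = √(0.0616) = 0.248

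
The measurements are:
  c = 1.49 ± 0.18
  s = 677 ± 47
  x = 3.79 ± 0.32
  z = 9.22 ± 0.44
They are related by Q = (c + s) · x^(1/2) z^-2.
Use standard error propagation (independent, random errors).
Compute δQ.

1.95

Let u = c + s = 678. δu = √(δc² + δs²) = √(0.0324 + 2210) = 47.0, so δu/u = 0.0693.
Q is then a monomial in u, x, z:
δQ/Q = √((δu/u)² + (½·δx/x)² + (-2·δz/z)²) = √(0.00480 + 0.00178 + 0.00911) = 0.125
Q = 15.5, so δQ = 0.125 × 15.5 = 1.95.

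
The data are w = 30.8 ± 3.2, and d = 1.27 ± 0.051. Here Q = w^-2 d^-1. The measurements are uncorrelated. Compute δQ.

0.000176

Each factor contributes (exponent × relative error)² to (δQ/Q)²:
  (-2·δw/w)² = (-2×0.104)² = 0.0432;  (-1·δd/d)² = (-1×0.0402)² = 0.00161
δQ/Q = √(0.0448) = 0.212
Q = 0.000830, so δQ = 0.212 × 0.000830 = 0.000176.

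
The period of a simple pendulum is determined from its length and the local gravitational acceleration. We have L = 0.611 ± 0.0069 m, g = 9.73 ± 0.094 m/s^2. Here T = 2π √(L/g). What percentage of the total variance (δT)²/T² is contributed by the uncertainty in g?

42.3%

(δT/T)² = (½·δL/L)² + (−½·δg/g)²
  L term: (0.5×0.0113)² = 3.19e-05
  g term: (-0.5×0.00966)² = 2.33e-05
Total = 5.52e-05. Share from g = 2.33e-05/5.52e-05 = 0.423.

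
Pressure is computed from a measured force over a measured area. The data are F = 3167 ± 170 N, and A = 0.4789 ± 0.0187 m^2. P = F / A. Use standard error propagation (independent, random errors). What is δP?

439 Pa

For a monomial P ∝ F, A^-1, fractional errors add in quadrature:
  (1·δF/F)² = (1×0.0537)² = 0.00288;  (-1·δA/A)² = (-1×0.0390)² = 0.00152
δP/P = √(0.00441) = 0.0664
P = 6613 Pa, so δP = 0.0664 × 6613 = 439 Pa.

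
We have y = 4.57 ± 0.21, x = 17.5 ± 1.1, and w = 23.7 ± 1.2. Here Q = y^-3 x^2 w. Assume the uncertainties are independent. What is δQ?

14.7

Products/powers → add relative errors in quadrature, weighted by exponent:
  (-3·δy/y)² = (-3×0.0460)² = 0.0190;  (2·δx/x)² = (2×0.0629)² = 0.0158;  (1·δw/w)² = (1×0.0506)² = 0.00256
δQ/Q = √(0.0374) = 0.193
Q = 76.0, so δQ = 0.193 × 76.0 = 14.7.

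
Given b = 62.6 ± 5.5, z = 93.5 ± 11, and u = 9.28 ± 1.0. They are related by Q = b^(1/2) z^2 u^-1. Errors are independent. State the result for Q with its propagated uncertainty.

7450 ± 1960

For a monomial Q ∝ b^(1/2), z^2, u^-1, fractional errors add in quadrature:
  (½·δb/b)² = (0.5×0.0879)² = 0.00193;  (2·δz/z)² = (2×0.118)² = 0.0554;  (-1·δu/u)² = (-1×0.108)² = 0.0116
δQ/Q = √(0.0689) = 0.262
Q = 7450, so δQ = 0.262 × 7450 = 1960.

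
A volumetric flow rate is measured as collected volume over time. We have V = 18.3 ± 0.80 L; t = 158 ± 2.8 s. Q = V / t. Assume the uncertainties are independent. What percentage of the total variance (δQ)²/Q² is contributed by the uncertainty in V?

85.9%

(δQ/Q)² = (1·δV/V)² + (-1·δt/t)²
  V term: (1×0.0437)² = 0.00191
  t term: (-1×0.0177)² = 0.000314
Total = 0.00223. Share from V = 0.00191/0.00223 = 0.859.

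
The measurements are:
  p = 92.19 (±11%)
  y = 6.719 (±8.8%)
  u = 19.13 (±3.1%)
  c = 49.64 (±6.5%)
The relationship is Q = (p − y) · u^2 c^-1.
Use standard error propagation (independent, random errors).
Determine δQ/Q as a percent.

Let w = p − y = 85.47. δw = √(δp² + δy²) = √(103 + 0.350) = 10.2, so δw/w = 0.119.
Q is then a monomial in w, u, c:
δQ/Q = √((δw/w)² + (2·δu/u)² + (-1·δc/c)²) = √(0.0141 + 0.00384 + 0.00423) = 0.149

14.9%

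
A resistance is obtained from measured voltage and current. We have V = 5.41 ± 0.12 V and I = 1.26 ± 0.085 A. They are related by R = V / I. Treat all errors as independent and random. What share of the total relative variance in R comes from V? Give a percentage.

(δR/R)² = (1·δV/V)² + (-1·δI/I)²
  V term: (1×0.0222)² = 0.000492
  I term: (-1×0.0675)² = 0.00455
Total = 0.00504. Share from V = 0.000492/0.00504 = 0.0976.

9.76%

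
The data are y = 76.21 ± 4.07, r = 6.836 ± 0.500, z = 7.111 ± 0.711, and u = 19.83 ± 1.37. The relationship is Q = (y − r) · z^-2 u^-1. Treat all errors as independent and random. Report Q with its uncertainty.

Let w = y − r = 69.37. δw = √(δy² + δr²) = √(16.6 + 0.250) = 4.10, so δw/w = 0.0591.
Q is then a monomial in w, z, u:
δQ/Q = √((δw/w)² + (-2·δz/z)² + (-1·δu/u)²) = √(0.00349 + 0.0400 + 0.00477) = 0.220
Q = 0.06919, so δQ = 0.220 × 0.06919 = 0.0152.

0.06919 ± 0.0152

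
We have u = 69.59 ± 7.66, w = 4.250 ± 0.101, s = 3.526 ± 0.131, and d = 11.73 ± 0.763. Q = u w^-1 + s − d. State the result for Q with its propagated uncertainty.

Let p = u·w^-1 = 16.37. δp/p = √((1·δu/u)² + (-1·δw/w)²) = √(0.0121 + 0.000565) = 0.113, so δp = 1.84.
Q = p + s − d: δQ = √(δp² + δs² + δd²) = √(3.40 + 0.0172 + 0.582) = 2.00
Q = 8.170.

8.170 ± 2.00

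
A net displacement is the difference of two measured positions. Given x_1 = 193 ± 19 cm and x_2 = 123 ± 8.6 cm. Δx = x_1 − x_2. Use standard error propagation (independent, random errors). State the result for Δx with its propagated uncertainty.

70.0 ± 20.9 cm

Sums and differences: (δΔx)² = Σ (cᵢ δxᵢ)².
  (δx_1)² = 361;  (δx_2)² = 74.0
δΔx = √(435) = 20.9 cm
Δx = 70.0 cm.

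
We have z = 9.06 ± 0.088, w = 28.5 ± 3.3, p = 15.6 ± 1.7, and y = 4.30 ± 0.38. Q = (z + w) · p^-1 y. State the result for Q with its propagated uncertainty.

10.4 ± 1.71

Let u = z + w = 37.6. δu = √(δz² + δw²) = √(0.00774 + 10.9) = 3.30, so δu/u = 0.0879.
Q is then a monomial in u, p, y:
δQ/Q = √((δu/u)² + (-1·δp/p)² + (1·δy/y)²) = √(0.00772 + 0.0119 + 0.00781) = 0.166
Q = 10.4, so δQ = 0.166 × 10.4 = 1.71.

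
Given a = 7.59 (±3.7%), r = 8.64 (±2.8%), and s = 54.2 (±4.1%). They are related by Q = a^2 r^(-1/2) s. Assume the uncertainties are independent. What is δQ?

91.1

Each factor contributes (exponent × relative error)² to (δQ/Q)²:
  (2·δa/a)² = (2×0.0370)² = 0.00548;  (−½·δr/r)² = (-0.5×0.0280)² = 0.000196;  (1·δs/s)² = (1×0.0410)² = 0.00168
δQ/Q = √(0.00735) = 0.0857
Q = 1060, so δQ = 0.0857 × 1060 = 91.1.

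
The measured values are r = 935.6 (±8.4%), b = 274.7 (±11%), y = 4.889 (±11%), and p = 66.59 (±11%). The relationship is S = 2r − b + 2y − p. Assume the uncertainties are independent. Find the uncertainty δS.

S is a linear combination, so absolute uncertainties add in quadrature:
  (2·δr)² = 24700;  (δb)² = 913;  (2·δy)² = 1.16;  (δp)² = 53.7
δS = √(25700) = 160

160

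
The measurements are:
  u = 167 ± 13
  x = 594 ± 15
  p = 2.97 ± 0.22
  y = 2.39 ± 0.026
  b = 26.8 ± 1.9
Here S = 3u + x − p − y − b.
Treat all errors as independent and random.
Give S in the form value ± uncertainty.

1060 ± 41.8

Sums and differences: (δS)² = Σ (cᵢ δxᵢ)².
  (3·δu)² = 1520;  (δx)² = 225;  (δp)² = 0.0484;  (δy)² = 0.000676;  (δb)² = 3.61
δS = √(1750) = 41.8
S = 1060.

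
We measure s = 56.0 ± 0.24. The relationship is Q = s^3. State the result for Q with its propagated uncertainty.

Since Q is a product/quotient, work with relative uncertainties:
  (3·δs/s)² = (3×0.00429)² = 0.000165
δQ/Q = √(0.000165) = 0.0129
Q = 1.76e+05, so δQ = 0.0129 × 1.76e+05 = 2260.

(1.76 ± 0.0226) × 10^5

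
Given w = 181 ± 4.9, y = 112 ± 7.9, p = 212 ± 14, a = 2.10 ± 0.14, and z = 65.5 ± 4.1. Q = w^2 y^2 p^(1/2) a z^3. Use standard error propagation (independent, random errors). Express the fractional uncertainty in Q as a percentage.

Relative error in a monomial: (δQ/Q)² = Σ (nᵢ · δxᵢ/xᵢ)².
  (2·δw/w)² = (2×0.0271)² = 0.00293;  (2·δy/y)² = (2×0.0705)² = 0.0199;  (½·δp/p)² = (0.5×0.0660)² = 0.00109;  (1·δa/a)² = (1×0.0667)² = 0.00444;  (3·δz/z)² = (3×0.0626)² = 0.0353
δQ/Q = √(0.0636) = 0.252

25.2%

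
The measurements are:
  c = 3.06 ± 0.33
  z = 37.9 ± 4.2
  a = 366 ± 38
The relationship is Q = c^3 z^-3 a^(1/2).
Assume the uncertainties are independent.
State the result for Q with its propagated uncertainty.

For a monomial Q ∝ c^3, z^-3, a^(1/2), fractional errors add in quadrature:
  (3·δc/c)² = (3×0.108)² = 0.105;  (-3·δz/z)² = (-3×0.111)² = 0.111;  (½·δa/a)² = (0.5×0.104)² = 0.00269
δQ/Q = √(0.218) = 0.467
Q = 0.0101, so δQ = 0.467 × 0.0101 = 0.00470.

0.0101 ± 0.00470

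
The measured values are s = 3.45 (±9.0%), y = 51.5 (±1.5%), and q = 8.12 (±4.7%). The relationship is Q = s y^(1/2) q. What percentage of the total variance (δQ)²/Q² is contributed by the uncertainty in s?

(δQ/Q)² = (1·δs/s)² + (½·δy/y)² + (1·δq/q)²
  s term: (1×0.0900)² = 0.00810
  y term: (0.5×0.0150)² = 5.62e-05
  q term: (1×0.0470)² = 0.00221
Total = 0.0104. Share from s = 0.00810/0.0104 = 0.781.

78.1%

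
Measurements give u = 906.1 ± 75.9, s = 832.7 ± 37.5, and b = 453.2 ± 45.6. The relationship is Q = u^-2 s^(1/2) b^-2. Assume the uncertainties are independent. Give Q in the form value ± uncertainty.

Q is a product of powers, so relative uncertainties combine in quadrature:
  (-2·δu/u)² = (-2×0.0838)² = 0.0281;  (½·δs/s)² = (0.5×0.0450)² = 0.000507;  (-2·δb/b)² = (-2×0.101)² = 0.0405
δQ/Q = √(0.0691) = 0.263
Q = 1.711e-10, so δQ = 0.263 × 1.711e-10 = 4.5e-11.

(1.711 ± 0.450) × 10^-10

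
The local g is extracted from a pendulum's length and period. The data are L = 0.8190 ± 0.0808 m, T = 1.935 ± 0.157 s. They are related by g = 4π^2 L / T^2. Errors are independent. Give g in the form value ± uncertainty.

8.635 ± 1.64 m/s^2

g is a product of powers, so relative uncertainties combine in quadrature:
  (1·δL/L)² = (1×0.0987)² = 0.00973;  (-2·δT/T)² = (-2×0.0811)² = 0.0263
δg/g = √(0.0361) = 0.190
g = 8.635 m/s^2, so δg = 0.190 × 8.635 = 1.64 m/s^2.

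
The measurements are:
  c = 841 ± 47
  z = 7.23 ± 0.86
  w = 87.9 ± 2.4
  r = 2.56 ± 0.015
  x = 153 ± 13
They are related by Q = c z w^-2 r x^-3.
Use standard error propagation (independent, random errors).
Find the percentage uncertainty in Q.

29.2%

For a monomial Q ∝ c, z, w^-2, r, x^-3, fractional errors add in quadrature:
  (1·δc/c)² = (1×0.0559)² = 0.00312;  (1·δz/z)² = (1×0.119)² = 0.0141;  (-2·δw/w)² = (-2×0.0273)² = 0.00298;  (1·δr/r)² = (1×0.00586)² = 3.43e-05;  (-3·δx/x)² = (-3×0.0850)² = 0.0650
δQ/Q = √(0.0853) = 0.292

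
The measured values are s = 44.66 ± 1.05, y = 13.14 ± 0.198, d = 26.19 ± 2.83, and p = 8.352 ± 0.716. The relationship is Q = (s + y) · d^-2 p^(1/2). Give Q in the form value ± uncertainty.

0.2435 ± 0.0538

Let u = s + y = 57.80. δu = √(δs² + δy²) = √(1.10 + 0.0392) = 1.07, so δu/u = 0.0185.
Q is then a monomial in u, d, p:
δQ/Q = √((δu/u)² + (-2·δd/d)² + (½·δp/p)²) = √(0.000342 + 0.0467 + 0.00184) = 0.221
Q = 0.2435, so δQ = 0.221 × 0.2435 = 0.0538.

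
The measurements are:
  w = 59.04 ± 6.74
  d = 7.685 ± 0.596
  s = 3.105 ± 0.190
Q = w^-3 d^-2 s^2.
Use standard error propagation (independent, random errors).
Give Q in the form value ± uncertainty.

Q is a product of powers, so relative uncertainties combine in quadrature:
  (-3·δw/w)² = (-3×0.114)² = 0.117;  (-2·δd/d)² = (-2×0.0776)² = 0.0241;  (2·δs/s)² = (2×0.0612)² = 0.0150
δQ/Q = √(0.156) = 0.395
Q = 7.932e-07, so δQ = 0.395 × 7.932e-07 = 3.14e-07.

(7.932 ± 3.14) × 10^-7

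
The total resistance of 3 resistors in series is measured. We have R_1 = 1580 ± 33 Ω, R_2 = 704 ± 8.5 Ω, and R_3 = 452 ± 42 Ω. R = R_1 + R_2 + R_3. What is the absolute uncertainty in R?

54.1 Ω

Sums and differences: (δR)² = Σ (cᵢ δxᵢ)².
  (δR_1)² = 1090;  (δR_2)² = 72.2;  (δR_3)² = 1760
δR = √(2930) = 54.1 Ω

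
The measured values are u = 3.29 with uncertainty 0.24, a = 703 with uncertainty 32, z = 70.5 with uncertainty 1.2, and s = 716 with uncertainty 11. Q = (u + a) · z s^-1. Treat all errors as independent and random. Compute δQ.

Let w = u + a = 706. δw = √(δu² + δa²) = √(0.0576 + 1020) = 32.0, so δw/w = 0.0453.
Q is then a monomial in w, z, s:
δQ/Q = √((δw/w)² + (1·δz/z)² + (-1·δs/s)²) = √(0.00205 + 0.000290 + 0.000236) = 0.0508
Q = 69.5, so δQ = 0.0508 × 69.5 = 3.53.

3.53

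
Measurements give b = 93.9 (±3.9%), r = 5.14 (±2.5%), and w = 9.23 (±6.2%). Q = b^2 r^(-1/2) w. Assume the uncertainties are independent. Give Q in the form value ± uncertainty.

Relative error in a monomial: (δQ/Q)² = Σ (nᵢ · δxᵢ/xᵢ)².
  (2·δb/b)² = (2×0.0390)² = 0.00608;  (−½·δr/r)² = (-0.5×0.0250)² = 0.000156;  (1·δw/w)² = (1×0.0620)² = 0.00384
δQ/Q = √(0.0101) = 0.100
Q = 35900, so δQ = 0.100 × 35900 = 3600.

35900 ± 3600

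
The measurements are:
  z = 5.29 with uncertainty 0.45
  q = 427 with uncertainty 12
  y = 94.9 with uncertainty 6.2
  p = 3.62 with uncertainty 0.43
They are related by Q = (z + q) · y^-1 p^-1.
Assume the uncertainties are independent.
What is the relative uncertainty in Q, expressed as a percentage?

Let u = z + q = 432. δu = √(δz² + δq²) = √(0.203 + 144) = 12.0, so δu/u = 0.0278.
Q is then a monomial in u, y, p:
δQ/Q = √((δu/u)² + (-1·δy/y)² + (-1·δp/p)²) = √(0.000772 + 0.00427 + 0.0141) = 0.138

13.8%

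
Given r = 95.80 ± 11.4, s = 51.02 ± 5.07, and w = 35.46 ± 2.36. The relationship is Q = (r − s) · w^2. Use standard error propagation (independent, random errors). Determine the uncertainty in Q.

17400

Let u = r − s = 44.78. δu = √(δr² + δs²) = √(130 + 25.7) = 12.5, so δu/u = 0.279.
Q is then a monomial in u, w:
δQ/Q = √((δu/u)² + (2·δw/w)²) = √(0.0776 + 0.0177) = 0.309
Q = 56310, so δQ = 0.309 × 56310 = 17400.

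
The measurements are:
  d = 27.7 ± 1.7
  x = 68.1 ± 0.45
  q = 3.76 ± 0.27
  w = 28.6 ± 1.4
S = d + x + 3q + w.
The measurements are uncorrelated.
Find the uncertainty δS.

Sums and differences: (δS)² = Σ (cᵢ δxᵢ)².
  (δd)² = 2.89;  (δx)² = 0.203;  (3·δq)² = 0.656;  (δw)² = 1.96
δS = √(5.71) = 2.39

2.39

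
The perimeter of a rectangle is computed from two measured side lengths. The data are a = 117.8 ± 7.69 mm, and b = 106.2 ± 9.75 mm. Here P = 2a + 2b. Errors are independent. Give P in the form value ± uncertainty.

448.0 ± 24.8 mm

Sums and differences: (δP)² = Σ (cᵢ δxᵢ)².
  (2·δa)² = 237;  (2·δb)² = 380
δP = √(617) = 24.8 mm
P = 448.0 mm.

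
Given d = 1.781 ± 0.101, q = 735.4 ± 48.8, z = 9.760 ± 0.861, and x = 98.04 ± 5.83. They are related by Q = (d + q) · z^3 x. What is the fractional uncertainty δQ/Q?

0.279

Let u = d + q = 737.2. δu = √(δd² + δq²) = √(0.0102 + 2380) = 48.8, so δu/u = 0.0662.
Q is then a monomial in u, z, x:
δQ/Q = √((δu/u)² + (3·δz/z)² + (1·δx/x)²) = √(0.00438 + 0.0700 + 0.00354) = 0.279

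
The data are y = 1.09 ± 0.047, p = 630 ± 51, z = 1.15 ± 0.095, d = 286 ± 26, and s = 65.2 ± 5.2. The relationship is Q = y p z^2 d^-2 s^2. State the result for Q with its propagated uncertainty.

47.2 ± 14.5

Q is a product of powers, so relative uncertainties combine in quadrature:
  (1·δy/y)² = (1×0.0431)² = 0.00186;  (1·δp/p)² = (1×0.0810)² = 0.00655;  (2·δz/z)² = (2×0.0826)² = 0.0273;  (-2·δd/d)² = (-2×0.0909)² = 0.0331;  (2·δs/s)² = (2×0.0798)² = 0.0254
δQ/Q = √(0.0942) = 0.307
Q = 47.2, so δQ = 0.307 × 47.2 = 14.5.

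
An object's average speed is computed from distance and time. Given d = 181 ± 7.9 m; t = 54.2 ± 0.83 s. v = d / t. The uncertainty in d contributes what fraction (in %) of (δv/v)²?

89.0%

(δv/v)² = (1·δd/d)² + (-1·δt/t)²
  d term: (1×0.0436)² = 0.00191
  t term: (-1×0.0153)² = 0.000235
Total = 0.00214. Share from d = 0.00191/0.00214 = 0.890.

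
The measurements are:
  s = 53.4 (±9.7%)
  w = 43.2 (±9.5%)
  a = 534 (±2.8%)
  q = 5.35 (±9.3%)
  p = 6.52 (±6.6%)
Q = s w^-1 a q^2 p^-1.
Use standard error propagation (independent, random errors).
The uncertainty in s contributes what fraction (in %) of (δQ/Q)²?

(δQ/Q)² = (1·δs/s)² + (-1·δw/w)² + (1·δa/a)² + (2·δq/q)² + (-1·δp/p)²
  s term: (1×0.0970)² = 0.00941
  w term: (-1×0.0950)² = 0.00903
  a term: (1×0.0280)² = 0.000784
  q term: (2×0.0930)² = 0.0346
  p term: (-1×0.0660)² = 0.00436
Total = 0.0582. Share from s = 0.00941/0.0582 = 0.162.

16.2%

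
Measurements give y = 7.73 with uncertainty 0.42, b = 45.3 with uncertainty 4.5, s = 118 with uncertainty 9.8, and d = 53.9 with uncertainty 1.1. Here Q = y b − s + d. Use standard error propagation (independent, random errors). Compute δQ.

40.9

Let p = y·b = 350. δp/p = √((1·δy/y)² + (1·δb/b)²) = √(0.00295 + 0.00987) = 0.113, so δp = 39.6.
Q = p − s + d: δQ = √(δp² + δs² + δd²) = √(1570 + 96.0 + 1.21) = 40.9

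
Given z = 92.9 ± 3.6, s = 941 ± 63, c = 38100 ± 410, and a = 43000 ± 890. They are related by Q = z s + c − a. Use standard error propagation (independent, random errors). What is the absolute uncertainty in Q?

6830

Let p = z·s = 87400. δp/p = √((1·δz/z)² + (1·δs/s)²) = √(0.00150 + 0.00448) = 0.0774, so δp = 6760.
Q = p + c − a: δQ = √(δp² + δc² + δa²) = √(4.57e+07 + 1.68e+05 + 7.92e+05) = 6830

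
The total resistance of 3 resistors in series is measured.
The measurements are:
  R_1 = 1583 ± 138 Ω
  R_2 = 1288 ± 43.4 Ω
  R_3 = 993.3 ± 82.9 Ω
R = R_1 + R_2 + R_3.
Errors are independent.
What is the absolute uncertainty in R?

Sums and differences: (δR)² = Σ (cᵢ δxᵢ)².
  (δR_1)² = 19000;  (δR_2)² = 1880;  (δR_3)² = 6870
δR = √(27800) = 167 Ω

167 Ω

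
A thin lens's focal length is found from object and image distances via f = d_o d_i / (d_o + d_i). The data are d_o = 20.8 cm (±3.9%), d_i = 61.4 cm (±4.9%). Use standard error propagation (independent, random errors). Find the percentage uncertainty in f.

∂f/∂d_o = (d_i/(d_o+d_i))² = 0.558;  ∂f/∂d_i = (d_o/(d_o+d_i))² = 0.0640
δf = √((∂f/∂d_o · δd_o)² + (∂f/∂d_i · δd_i)²) = √(0.205 + 0.0371) = 0.492 cm
f = 15.5 cm, so δf/f = 0.492/15.5 = 0.0317.

3.17%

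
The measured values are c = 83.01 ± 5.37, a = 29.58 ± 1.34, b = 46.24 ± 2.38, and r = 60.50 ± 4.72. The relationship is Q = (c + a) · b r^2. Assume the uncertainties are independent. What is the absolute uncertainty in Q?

3.27e+06

Let u = c + a = 112.6. δu = √(δc² + δa²) = √(28.8 + 1.80) = 5.53, so δu/u = 0.0492.
Q is then a monomial in u, b, r:
δQ/Q = √((δu/u)² + (1·δb/b)² + (2·δr/r)²) = √(0.00242 + 0.00265 + 0.0243) = 0.171
Q = 1.906e+07, so δQ = 0.171 × 1.906e+07 = 3.27e+06.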